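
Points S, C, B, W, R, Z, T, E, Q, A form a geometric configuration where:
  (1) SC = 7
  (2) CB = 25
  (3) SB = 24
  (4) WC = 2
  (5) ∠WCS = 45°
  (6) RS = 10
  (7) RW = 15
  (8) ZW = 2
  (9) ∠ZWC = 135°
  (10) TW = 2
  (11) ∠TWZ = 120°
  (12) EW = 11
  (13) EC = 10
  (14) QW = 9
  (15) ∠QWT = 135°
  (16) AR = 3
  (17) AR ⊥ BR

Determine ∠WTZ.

Step 1: By the law of cosines on triangle TWZ: TZ² = 2² + 2² − 2·2·2·cos(120°) = 12, so TZ = 2·√3.
Step 2: By the inverse law of cosines on triangle WTZ: cos(∠WTZ) = (2² + (2·√3)² − 2²) / (2·2·2·√3) = 12/13.86 = 0.866, so ∠WTZ = 30°.

Therefore, the measure of angle ∠WTZ = 30°.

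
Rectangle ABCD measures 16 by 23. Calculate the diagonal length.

A rectangle's diagonal splits it into two right triangles, with the diagonal as the hypotenuse.
By the Pythagorean theorem, d^2 = 16^2 + 23^2 = 785.
Therefore d = sqrt(785).

sqrt(785)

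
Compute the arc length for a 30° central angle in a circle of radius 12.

Arc length = 2πr × θ/360
= 2π × 12 × 1/12
= 2*pi

2*pi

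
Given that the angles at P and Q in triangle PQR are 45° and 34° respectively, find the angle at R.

angle R = 180 - 45 - 34 = 101 degrees.

101 degrees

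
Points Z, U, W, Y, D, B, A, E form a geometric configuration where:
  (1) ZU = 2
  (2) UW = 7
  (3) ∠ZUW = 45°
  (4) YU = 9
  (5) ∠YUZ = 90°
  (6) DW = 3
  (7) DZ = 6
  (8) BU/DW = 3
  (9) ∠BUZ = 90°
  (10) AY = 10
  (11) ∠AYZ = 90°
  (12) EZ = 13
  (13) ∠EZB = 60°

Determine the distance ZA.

Step 1: By the law of cosines on triangle ZUY: ZY² = 2² + 9² − 2·2·9·cos(90°) = 85, so ZY = √85.
Step 2: By the law of cosines on triangle ZYA: ZA² = √85² + 10² − 2·√85·10·cos(90°) = 185, so ZA = √185.

Therefore, the length of ZA = √185.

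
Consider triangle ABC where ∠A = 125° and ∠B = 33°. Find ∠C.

Let angle C = x. Then 125 + 33 + x = 180.
x = 180 - 158 = 22 degrees.

22 degrees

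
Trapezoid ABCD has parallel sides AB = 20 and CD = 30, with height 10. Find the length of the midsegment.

The midsegment of a trapezoid = (base1 + base2) / 2
midsegment = (20 + 30) / 2
midsegment = 50 / 2
midsegment = 25

25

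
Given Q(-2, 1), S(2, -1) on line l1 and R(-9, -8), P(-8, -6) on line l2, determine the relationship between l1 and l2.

Slope of line 1: m1 = (-1 - 1)/(2 - -2) = -2/4 = -1/2
Slope of line 2: m2 = (-6 - -8)/(-8 - -9) = 2/1 = 2
m1 * m2 = (-1/2) * (2) = -1 = -1, so the lines are perpendicular.

Perpendicular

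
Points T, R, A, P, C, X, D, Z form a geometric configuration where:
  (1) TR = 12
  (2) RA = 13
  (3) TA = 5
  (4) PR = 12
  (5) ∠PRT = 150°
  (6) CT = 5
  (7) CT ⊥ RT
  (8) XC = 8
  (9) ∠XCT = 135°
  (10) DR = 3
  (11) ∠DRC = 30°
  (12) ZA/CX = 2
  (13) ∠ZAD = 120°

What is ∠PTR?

Step 1: By the law of cosines on triangle TRP: TP² = 12² + 12² − 2·12·12·cos(150°) = 537.42, so TP ≈ 23.18.
Step 2: By the inverse law of cosines on triangle PTR: cos(∠PTR) = (23.18² + 12² − 12²) / (2·23.18·12) = 537.42/556.37 = 0.9659, so ∠PTR = 15°.

Therefore, the measure of angle ∠PTR = 15°.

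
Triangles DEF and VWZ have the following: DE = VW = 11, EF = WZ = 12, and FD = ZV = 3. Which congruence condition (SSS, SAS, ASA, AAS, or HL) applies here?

The given information provides:
DE = VW = 11, EF = WZ = 12, and FD = ZV = 3
This matches the SSS congruence theorem.
All three pairs of corresponding sides are equal (Side-Side-Side).

SSS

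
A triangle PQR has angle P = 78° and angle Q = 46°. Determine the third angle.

The interior angles sum to 180°: angle R = 180 - 78 - 46 = 56°.
The triangle is acute (angles 78°, 46°, 56°).

56 degrees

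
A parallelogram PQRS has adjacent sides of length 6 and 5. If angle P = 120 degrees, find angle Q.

In a parallelogram, consecutive angles are supplementary (sum to 180°).
angle Q = 180 - angle P
angle Q = 180 - 120
angle Q = 60 degrees

60 degrees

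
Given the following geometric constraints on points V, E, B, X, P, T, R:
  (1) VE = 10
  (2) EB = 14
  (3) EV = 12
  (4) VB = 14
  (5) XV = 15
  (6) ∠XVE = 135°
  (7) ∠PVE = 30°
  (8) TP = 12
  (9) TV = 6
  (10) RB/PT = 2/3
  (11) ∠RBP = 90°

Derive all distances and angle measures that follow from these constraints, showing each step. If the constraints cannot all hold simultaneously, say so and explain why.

These constraints are not satisfiable: (1) VE = 10 and (3) EV = 12 assign two different lengths to the same segment. No planar figure meets all of them, so nothing further can be derived.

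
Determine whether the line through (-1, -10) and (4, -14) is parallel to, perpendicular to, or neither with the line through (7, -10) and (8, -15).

Slope of line 1: m1 = (-14 - -10)/(4 - -1) = -4/5 = -4/5
Slope of line 2: m2 = (-15 - -10)/(8 - 7) = -5/1 = -5
For parallel lines we need equal slopes: -4/5 != -5.
For perpendicular lines we need m1*m2 = -1: (-4/5)(-5) = 4 != -1.
Since neither condition holds, the lines are neither parallel nor perpendicular.

Neither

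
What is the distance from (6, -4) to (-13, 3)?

d = sqrt((-13 - 6)^2 + (3 - -4)^2)
d = sqrt(-19^2 + 7^2)
d = sqrt(361 + 49)
d = sqrt(410)

sqrt(410)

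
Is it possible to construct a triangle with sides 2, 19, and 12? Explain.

No.
The triangle inequality is violated: 2 + 12 = 14 ≤ 19.
These lengths cannot form a triangle.

No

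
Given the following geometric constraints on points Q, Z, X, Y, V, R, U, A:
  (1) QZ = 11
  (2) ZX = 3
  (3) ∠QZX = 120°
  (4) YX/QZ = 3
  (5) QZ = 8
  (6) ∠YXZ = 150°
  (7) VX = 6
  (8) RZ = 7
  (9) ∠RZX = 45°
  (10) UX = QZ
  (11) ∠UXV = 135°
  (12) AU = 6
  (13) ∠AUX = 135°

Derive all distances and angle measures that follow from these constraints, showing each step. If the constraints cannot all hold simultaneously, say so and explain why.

These constraints are not satisfiable: (1) QZ = 11 and (5) QZ = 8 assign two different lengths to the same segment. No planar figure meets all of them, so nothing further can be derived.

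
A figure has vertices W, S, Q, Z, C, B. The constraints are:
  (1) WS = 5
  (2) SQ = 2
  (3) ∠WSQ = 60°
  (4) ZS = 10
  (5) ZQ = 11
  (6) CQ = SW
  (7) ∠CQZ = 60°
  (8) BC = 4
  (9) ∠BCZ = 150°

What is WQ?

Step 1: By the law of cosines on triangle WSQ: WQ² = 5² + 2² − 2·5·2·cos(60°) = 19, so WQ = √19.

Therefore, the length of WQ = √19.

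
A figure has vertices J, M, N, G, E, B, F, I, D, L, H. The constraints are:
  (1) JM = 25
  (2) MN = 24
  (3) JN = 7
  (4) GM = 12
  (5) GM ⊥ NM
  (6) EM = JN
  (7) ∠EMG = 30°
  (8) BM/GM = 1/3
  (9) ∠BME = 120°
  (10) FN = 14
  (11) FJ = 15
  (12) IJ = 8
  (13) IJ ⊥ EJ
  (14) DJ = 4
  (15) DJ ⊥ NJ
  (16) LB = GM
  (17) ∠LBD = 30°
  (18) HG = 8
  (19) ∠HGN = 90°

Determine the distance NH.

Step 1: By the law of cosines on triangle GMN: GN² = 12² + 24² − 2·12·24·cos(90°) = 720, so GN = 12·√5.
Step 2: By the law of cosines on triangle NGH: NH² = (12·√5)² + 8² − 2·12·√5·8·cos(90°) = 784, so NH = 28.

Therefore, the length of NH = 28.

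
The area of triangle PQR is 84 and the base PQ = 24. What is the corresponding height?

height = 2 * 84 / 24 = 7

7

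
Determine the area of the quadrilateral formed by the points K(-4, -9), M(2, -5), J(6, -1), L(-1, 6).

Using the Shoelace formula for a quadrilateral (vertices in order):
Area = (1/2)|sum of (x_i * y_(i+1) - x_(i+1) * y_i)|
Terms: (-4*-5 - 2*-9) = 38, (2*-1 - 6*-5) = 28, (6*6 - -1*-1) = 35, (-1*-9 - -4*6) = 33
Sum = 134
Area = (1/2)(134) = 67

67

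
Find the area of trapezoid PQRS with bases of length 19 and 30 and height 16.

A trapezoid's area equals the midsegment times the height.
The midsegment is (19 + 30) / 2 = 49/2.
Area = 49/2 * 16 = 392.

392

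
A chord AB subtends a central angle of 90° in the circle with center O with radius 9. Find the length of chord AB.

Chord length = 2r sin(θ/2)
= 2 × 9 × sin(90°/2)
= 2 × 9 × sin(45°)
= 9*sqrt(2)

9*sqrt(2)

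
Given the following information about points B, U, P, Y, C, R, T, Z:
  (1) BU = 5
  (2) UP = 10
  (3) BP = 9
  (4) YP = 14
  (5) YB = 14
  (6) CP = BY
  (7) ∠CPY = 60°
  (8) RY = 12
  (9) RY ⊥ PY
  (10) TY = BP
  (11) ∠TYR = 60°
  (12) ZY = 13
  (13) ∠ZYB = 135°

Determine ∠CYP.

From the given relations: CP = BY = 14.
Step 1: By the law of cosines on triangle YPC: YC² = 14² + 14² − 2·14·14·cos(60°) = 196, so YC = 14.
Step 2: By the inverse law of cosines on triangle CYP: cos(∠CYP) = (14² + 14² − 14²) / (2·14·14) = 196/392 = 0.5, so ∠CYP = 60°.

Therefore, the measure of angle ∠CYP = 60°.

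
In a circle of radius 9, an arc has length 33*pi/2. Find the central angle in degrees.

θ = 360 × 33*pi/2 / (2π × 9) = 330° (rearranging arc length formula).

330°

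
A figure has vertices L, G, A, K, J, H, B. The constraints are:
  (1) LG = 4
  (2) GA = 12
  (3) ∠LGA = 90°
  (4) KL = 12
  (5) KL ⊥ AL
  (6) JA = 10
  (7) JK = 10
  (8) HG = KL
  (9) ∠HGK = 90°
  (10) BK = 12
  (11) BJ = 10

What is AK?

Step 1: By the law of cosines on triangle LGA: LA² = 4² + 12² − 2·4·12·cos(90°) = 160, so LA = 4·√10.
Step 2: By the law of cosines on triangle ALK: AK² = (4·√10)² + 12² − 2·4·√10·12·cos(90°) = 304, so AK = 4·√19.

Therefore, the length of AK = 4·√19.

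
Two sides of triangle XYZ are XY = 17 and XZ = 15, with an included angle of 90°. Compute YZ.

The included angle is 90°, so the triangle is right-angled at X. The opposite side YZ is the hypotenuse.
By the Pythagorean theorem: YZ = sqrt(17^2 + 15^2) = sqrt(514) = sqrt(514).

sqrt(514)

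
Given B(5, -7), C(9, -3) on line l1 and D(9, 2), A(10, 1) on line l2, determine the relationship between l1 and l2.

Slope of line 1: m1 = (-3 - -7)/(9 - 5) = 4/4 = 1
Slope of line 2: m2 = (1 - 2)/(10 - 9) = -1/1 = -1
Two lines are perpendicular when the product of their slopes is -1 (negative reciprocals).
m1 * m2 = (1) * (-1) = -1, confirming perpendicularity.

Perpendicular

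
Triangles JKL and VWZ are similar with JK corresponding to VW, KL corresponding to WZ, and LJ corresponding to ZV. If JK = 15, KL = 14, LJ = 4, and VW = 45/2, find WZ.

Similar triangles have proportional sides. Setting up the proportion:
VW / JK = WZ / KL
45/2 / 15 = WZ / 14
WZ = 14 * 45/2 / 15 = 21.

21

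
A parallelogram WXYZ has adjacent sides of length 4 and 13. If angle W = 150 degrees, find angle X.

Consecutive angles are supplementary: angle X = 180 - 150 = 30 degrees.

30 degrees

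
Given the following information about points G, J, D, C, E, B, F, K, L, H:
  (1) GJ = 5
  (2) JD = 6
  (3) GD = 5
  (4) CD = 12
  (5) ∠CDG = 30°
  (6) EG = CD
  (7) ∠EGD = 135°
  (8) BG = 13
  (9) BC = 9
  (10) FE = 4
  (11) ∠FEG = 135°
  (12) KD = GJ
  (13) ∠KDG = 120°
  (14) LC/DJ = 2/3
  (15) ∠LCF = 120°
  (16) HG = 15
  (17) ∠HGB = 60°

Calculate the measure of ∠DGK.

From the given relations: KD = GJ = 5.
Step 1: By the law of cosines on triangle GDK: GK² = 5² + 5² − 2·5·5·cos(120°) = 75, so GK = 5·√3.
Step 2: By the inverse law of cosines on triangle DGK: cos(∠DGK) = (5² + (5·√3)² − 5²) / (2·5·5·√3) = 75/86.6 = 0.866, so ∠DGK = 30°.

Therefore, the measure of angle ∠DGK = 30°.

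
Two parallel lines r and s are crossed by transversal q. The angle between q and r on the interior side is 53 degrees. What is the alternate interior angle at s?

Alternate interior angles formed by parallel lines and a transversal are equal.
The given angle is 53 degrees.
The alternate interior angle = 53 degrees.

53 degrees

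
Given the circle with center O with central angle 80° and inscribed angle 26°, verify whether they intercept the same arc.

By the inscribed angle theorem, the inscribed angle for a central angle of 80° should be 80° / 2 = 40°.
The given inscribed angle is 26°, which does not equal 40°.
Therefore, no, they do not correspond to the same arc.

No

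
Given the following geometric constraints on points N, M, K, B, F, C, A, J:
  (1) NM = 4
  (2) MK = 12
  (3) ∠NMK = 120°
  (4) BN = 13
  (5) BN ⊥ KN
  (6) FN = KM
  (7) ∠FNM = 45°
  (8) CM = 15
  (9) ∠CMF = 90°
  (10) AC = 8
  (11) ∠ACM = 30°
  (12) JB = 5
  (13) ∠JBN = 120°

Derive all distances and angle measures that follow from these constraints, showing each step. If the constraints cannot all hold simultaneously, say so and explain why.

The constraints are consistent.

From the given relations:
  FN = KM = 12

Step 1: From NM = 4, MK = 12, and ∠NMK = 120°, by the law of cosines:
  NK² = NM² + MK² - 2·NM·MK·cos(120°) = 16 + 144 + 48 = 208
  NK = 4·√13

Step 2: From NB = 13, BJ = 5, and ∠NBJ = 120°, by the law of cosines:
  NJ² = NB² + BJ² - 2·NB·BJ·cos(120°) = 169 + 25 + 65 = 259
  NJ ≈ 16.09

Step 3: From MN = 4, NF = 12, and ∠MNF = 45°, by the law of cosines:
  MF² = MN² + NF² - 2·MN·NF·cos(45°) = 16 + 144 - 67.88 = 92.12
  MF ≈ 9.6

Step 4: From MC = 15, CA = 8, and ∠MCA = 30°, by the law of cosines:
  MA² = MC² + CA² - 2·MC·CA·cos(30°) = 225 + 64 - 207.8 = 81.15
  MA ≈ 9.01

Step 5: From KN = 4·√13, NB = 13, and ∠KNB = 90°, by the law of cosines:
  KB² = KN² + NB² - 2·KN·NB·cos(90°) = 208 + 169 - 0 = 377
  KB ≈ 19.42

Step 6: From FM = 9.6, MC = 15, and ∠FMC = 90°, by the law of cosines:
  FC² = FM² + MC² - 2·FM·MC·cos(90°) = 92.12 + 225 - 0 = 317.1
  FC ≈ 17.81

Step 7: From NB = 13, NJ = 16.09, BJ = 5, by the inverse law of cosines:
  cos(∠BNJ) = (NB² + NJ² - BJ²) / (2·NB·NJ)
  ∠BNJ = 15.61°

Step 8: From NK = 4·√13, NM = 4, KM = 12, by the inverse law of cosines:
  cos(∠KNM) = (NK² + NM² - KM²) / (2·NK·NM)
  ∠KNM = 46.1°

Step 9: From MA = 9.01, MC = 15, AC = 8, by the inverse law of cosines:
  cos(∠AMC) = (MA² + MC² - AC²) / (2·MA·MC)
  ∠AMC = 26.36°

Step 10: From MF = 9.6, MN = 4, FN = 12, by the inverse law of cosines:
  cos(∠FMN) = (MF² + MN² - FN²) / (2·MF·MN)
  ∠FMN = 117.86°

Step 11: From KM = 12, KN = 4·√13, MN = 4, by the inverse law of cosines:
  cos(∠MKN) = (KM² + KN² - MN²) / (2·KM·KN)
  ∠MKN = 13.9°

Step 12: From FM = 9.6, FN = 12, MN = 4, by the inverse law of cosines:
  cos(∠MFN) = (FM² + FN² - MN²) / (2·FM·FN)
  ∠MFN = 17.14°

Step 13: From AC = 8, AM = 9.01, CM = 15, by the inverse law of cosines:
  cos(∠CAM) = (AC² + AM² - CM²) / (2·AC·AM)
  ∠CAM = 123.64°

Step 14: From JB = 5, JN = 16.09, BN = 13, by the inverse law of cosines:
  cos(∠BJN) = (JB² + JN² - BN²) / (2·JB·JN)
  ∠BJN = 44.39°

Step 15: From KB = 19.42, KN = 4·√13, BN = 13, by the inverse law of cosines:
  cos(∠BKN) = (KB² + KN² - BN²) / (2·KB·KN)
  ∠BKN = 42.03°

Step 16: From BK = 19.42, BN = 13, KN = 4·√13, by the inverse law of cosines:
  cos(∠KBN) = (BK² + BN² - KN²) / (2·BK·BN)
  ∠KBN = 47.97°

Step 17: From FC = 17.81, FM = 9.6, CM = 15, by the inverse law of cosines:
  cos(∠CFM) = (FC² + FM² - CM²) / (2·FC·FM)
  ∠CFM = 57.39°

Step 18: From CF = 17.81, CM = 15, FM = 9.6, by the inverse law of cosines:
  cos(∠FCM) = (CF² + CM² - FM²) / (2·CF·CM)
  ∠FCM = 32.61°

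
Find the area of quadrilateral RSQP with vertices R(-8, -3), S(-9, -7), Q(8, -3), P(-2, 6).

Using the Shoelace formula for a quadrilateral (vertices in order):
Area = (1/2)|sum of (x_i * y_(i+1) - x_(i+1) * y_i)|
Terms: (-8*-7 - -9*-3) = 29, (-9*-3 - 8*-7) = 83, (8*6 - -2*-3) = 42, (-2*-3 - -8*6) = 54
Sum = 208
Area = (1/2)(208) = 104

104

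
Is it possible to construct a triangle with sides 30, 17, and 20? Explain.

For three segments to close into a triangle, no single side can be as long as the other two combined.
The longest side is 30, and 17 + 20 = 37 > 30.
A triangle can be formed.

Yes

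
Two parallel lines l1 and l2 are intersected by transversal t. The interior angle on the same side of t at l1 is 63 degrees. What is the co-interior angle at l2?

Co-interior angles (same-side interior) formed by parallel lines and a transversal are supplementary (sum to 180 degrees).
The given angle is 63 degrees.
The co-interior angle = 180 - 63 = 117 degrees.

117 degrees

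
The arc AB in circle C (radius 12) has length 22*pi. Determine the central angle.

Arc length L = 2πr × θ/360, so θ = 360L / (2πr).
θ = 360 × 22*pi / (2π × 12)
θ = 330°
θ = 330°

330°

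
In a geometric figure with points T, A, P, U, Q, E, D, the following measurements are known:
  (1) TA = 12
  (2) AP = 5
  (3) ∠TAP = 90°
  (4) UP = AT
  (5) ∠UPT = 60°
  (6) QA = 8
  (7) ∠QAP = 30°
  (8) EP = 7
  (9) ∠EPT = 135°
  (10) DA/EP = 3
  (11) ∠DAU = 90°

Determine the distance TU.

From the given relations: UP = AT = 12.
Step 1: By the law of cosines on triangle PAT: PT² = 5² + 12² − 2·5·12·cos(90°) = 169, so PT = 13.
Step 2: By the law of cosines on triangle TPU: TU² = 13² + 12² − 2·13·12·cos(60°) = 157, so TU = √157.

Therefore, the length of TU = √157.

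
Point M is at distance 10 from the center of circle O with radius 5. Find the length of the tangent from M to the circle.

The tangent, radius, and line from the external point to the center form a right triangle.
The right angle is where the tangent meets the radius.
By the Pythagorean theorem: tangent² + 5² = 10²
tangent² = 100 - 25 = 75
tangent = 5*sqrt(3)

5*sqrt(3)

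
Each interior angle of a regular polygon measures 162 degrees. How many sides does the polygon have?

Exterior angle = 180 - 162 = 18. n = 360 / 18 = 20.

20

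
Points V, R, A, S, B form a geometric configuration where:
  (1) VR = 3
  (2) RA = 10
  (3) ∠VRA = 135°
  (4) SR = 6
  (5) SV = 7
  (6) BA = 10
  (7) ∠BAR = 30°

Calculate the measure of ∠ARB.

Step 1: By the law of cosines on triangle RAB: RB² = 10² + 10² − 2·10·10·cos(30°) = 26.79, so RB ≈ 5.18.
Step 2: By the inverse law of cosines on triangle ARB: cos(∠ARB) = (10² + 5.18² − 10²) / (2·10·5.18) = 26.79/103.53 = 0.2588, so ∠ARB = 75°.

Therefore, the measure of angle ∠ARB = 75°.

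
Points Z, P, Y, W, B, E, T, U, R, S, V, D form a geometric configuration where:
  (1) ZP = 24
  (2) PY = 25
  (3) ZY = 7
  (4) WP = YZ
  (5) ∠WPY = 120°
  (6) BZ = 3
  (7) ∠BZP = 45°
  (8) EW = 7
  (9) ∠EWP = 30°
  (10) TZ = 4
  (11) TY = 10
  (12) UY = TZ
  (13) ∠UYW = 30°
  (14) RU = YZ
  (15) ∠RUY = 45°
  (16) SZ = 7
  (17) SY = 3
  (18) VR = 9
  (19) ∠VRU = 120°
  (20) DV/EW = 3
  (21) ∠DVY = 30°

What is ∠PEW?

From the given relations: WP = YZ = 7.
Step 1: By the law of cosines on triangle EWP: EP² = 7² + 7² − 2·7·7·cos(30°) = 13.13, so EP ≈ 3.62.
Step 2: By the inverse law of cosines on triangle PEW: cos(∠PEW) = (3.62² + 7² − 7²) / (2·3.62·7) = 13.13/50.73 = 0.2588, so ∠PEW = 75°.

Therefore, the measure of angle ∠PEW = 75°.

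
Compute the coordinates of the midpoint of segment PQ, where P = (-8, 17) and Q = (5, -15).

M = ((x₁ + x₂)/2, (y₁ + y₂)/2)
= ((-8 + 5)/2, (17 + -15)/2)
= (-3/2, 2/2) = (-3/2, 1)

(-3/2, 1)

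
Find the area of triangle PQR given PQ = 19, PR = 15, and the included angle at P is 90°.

Area = (1/2) * PQ * PR * sin(P)
Area = (1/2) * 19 * 15 * sin(90°)
Area = (1/2) * 19 * 15 * 1
Area = 285/2

285/2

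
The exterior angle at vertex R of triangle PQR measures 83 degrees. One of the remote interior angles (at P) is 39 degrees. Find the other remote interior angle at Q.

The exterior angle theorem states that an exterior angle equals the sum of the two non-adjacent interior angles.
So 83 = 39 + angle Q, which gives angle Q = 83 - 39 = 44 degrees.

44 degrees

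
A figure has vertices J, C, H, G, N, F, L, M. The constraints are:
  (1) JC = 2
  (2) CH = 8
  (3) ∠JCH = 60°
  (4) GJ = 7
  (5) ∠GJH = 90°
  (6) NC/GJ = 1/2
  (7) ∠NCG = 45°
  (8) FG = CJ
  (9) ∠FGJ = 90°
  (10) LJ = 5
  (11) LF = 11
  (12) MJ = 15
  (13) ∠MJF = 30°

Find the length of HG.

Step 1: By the law of cosines on triangle JCH: JH² = 2² + 8² − 2·2·8·cos(60°) = 52, so JH = 2·√13.
Step 2: By the law of cosines on triangle HJG: HG² = (2·√13)² + 7² − 2·2·√13·7·cos(90°) = 101, so HG = √101.

Therefore, the length of HG = √101.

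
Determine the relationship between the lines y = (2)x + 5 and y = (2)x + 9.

Slope of line 1: m1 = 2
Slope of line 2: m2 = 2
Since m1 = m2 = 2, the lines are parallel.

Parallel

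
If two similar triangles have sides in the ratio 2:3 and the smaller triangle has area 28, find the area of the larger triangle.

The ratio of areas of similar triangles = (side ratio)^2.
Side ratio = 2:3, so area ratio = 4:9.
Area of the larger triangle / Area of the smaller triangle = 9/4
Area of the larger triangle = 28 * 9/4 = 63

63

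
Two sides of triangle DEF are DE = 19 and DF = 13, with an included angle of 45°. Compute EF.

By the law of cosines: EF^2 = DE^2 + DF^2 - 2*DE*DF*cos(D)
EF^2 = 19^2 + 13^2 - 2*19*13*cos(45°)
EF^2 = 361 + 169 - 494*(sqrt(2)/2)
EF^2 = 530 - 247*sqrt(2)
EF = sqrt(530 - 247*sqrt(2))

sqrt(530 - 247*sqrt(2))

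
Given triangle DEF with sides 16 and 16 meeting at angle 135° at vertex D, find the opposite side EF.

By the law of cosines: EF^2 = DE^2 + DF^2 - 2*DE*DF*cos(D)
EF^2 = 16^2 + 16^2 - 2*16*16*cos(135°)
EF^2 = 256 + 256 - 512*(-sqrt(2)/2)
EF^2 = 256*sqrt(2) + 512
EF = 16*sqrt(sqrt(2) + 2)

16*sqrt(sqrt(2) + 2)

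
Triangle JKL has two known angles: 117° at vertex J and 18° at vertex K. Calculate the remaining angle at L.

angle L = 180 - 117 - 18 = 45 degrees.

45 degrees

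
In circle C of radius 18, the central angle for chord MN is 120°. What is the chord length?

Drop a perpendicular from the center to the chord, bisecting both the chord and the central angle.
Each half-chord = r sin(θ/2) = 18 sin(60°).
The full chord = 2 × 18 × sin(60°) = 18*sqrt(3).

18*sqrt(3)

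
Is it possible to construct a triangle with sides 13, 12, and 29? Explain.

No.
The triangle inequality is violated: 13 + 12 = 25 ≤ 29.
These lengths cannot form a triangle.

No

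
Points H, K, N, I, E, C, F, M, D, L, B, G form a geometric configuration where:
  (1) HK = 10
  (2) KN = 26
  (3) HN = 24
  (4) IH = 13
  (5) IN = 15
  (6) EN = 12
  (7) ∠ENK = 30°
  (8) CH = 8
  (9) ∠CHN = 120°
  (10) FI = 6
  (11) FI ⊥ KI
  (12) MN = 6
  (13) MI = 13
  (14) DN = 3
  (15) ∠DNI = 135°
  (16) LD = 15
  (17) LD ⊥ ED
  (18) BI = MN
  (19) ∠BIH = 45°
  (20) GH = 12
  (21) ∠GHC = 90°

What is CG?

Step 1: By the law of cosines on triangle CHG: CG² = 8² + 12² − 2·8·12·cos(90°) = 208, so CG = 4·√13.

Therefore, the length of CG = 4·√13.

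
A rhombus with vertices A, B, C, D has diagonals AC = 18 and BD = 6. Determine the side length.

The diagonals of a rhombus bisect each other at right angles.
Half-diagonals: 18/2 = 9 and 6/2 = 3
side = sqrt(9^2 + 3^2)
side = sqrt(81 + 9)
side = sqrt(90) = 3*sqrt(10)

3*sqrt(10)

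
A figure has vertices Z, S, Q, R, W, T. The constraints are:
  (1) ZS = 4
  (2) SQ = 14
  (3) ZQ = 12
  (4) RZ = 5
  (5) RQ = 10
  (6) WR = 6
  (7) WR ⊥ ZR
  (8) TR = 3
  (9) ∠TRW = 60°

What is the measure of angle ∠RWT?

Step 1: By the law of cosines on triangle WRT: WT² = 6² + 3² − 2·6·3·cos(60°) = 27, so WT = 3·√3.
Step 2: By the inverse law of cosines on triangle RWT: cos(∠RWT) = (6² + (3·√3)² − 3²) / (2·6·3·√3) = 54/62.35 = 0.866, so ∠RWT = 30°.

Therefore, the measure of angle ∠RWT = 30°.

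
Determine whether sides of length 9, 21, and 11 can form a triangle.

Check the triangle inequality: 9 + 11 = 20 ≤ 21.
Since the sum of two sides does not exceed the third, no triangle can be formed.

No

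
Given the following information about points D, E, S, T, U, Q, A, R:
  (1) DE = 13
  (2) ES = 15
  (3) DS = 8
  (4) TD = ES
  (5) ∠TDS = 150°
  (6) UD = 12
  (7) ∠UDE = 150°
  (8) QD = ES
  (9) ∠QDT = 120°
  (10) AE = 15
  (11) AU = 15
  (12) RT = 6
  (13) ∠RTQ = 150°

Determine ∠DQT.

From the given relations: QD = ES = 15; TD = ES = 15.
Step 1: By the law of cosines on triangle QDT: QT² = 15² + 15² − 2·15·15·cos(120°) = 675, so QT = 15·√3.
Step 2: By the inverse law of cosines on triangle DQT: cos(∠DQT) = (15² + (15·√3)² − 15²) / (2·15·15·√3) = 675/779.42 = 0.866, so ∠DQT = 30°.

Therefore, the measure of angle ∠DQT = 30°.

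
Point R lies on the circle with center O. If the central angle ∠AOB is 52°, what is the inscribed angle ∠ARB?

An inscribed angle intercepts an arc from a point on the circle, while the central angle intercepts the same arc from the center.
The inscribed angle is always half the central angle: 52° / 2 = 26°.

26°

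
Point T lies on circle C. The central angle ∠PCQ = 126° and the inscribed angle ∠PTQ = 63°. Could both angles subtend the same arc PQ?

By the inscribed angle theorem, if both angles subtend the same arc, the inscribed angle must be half the central angle.
Half of 126° = 63°, which equals the given inscribed angle of 63°.
Therefore, yes, they correspond to the same arc.

Yes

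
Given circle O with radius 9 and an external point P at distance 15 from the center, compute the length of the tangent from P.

The tangent, radius, and line from the external point to the center form a right triangle.
The right angle is where the tangent meets the radius.
By the Pythagorean theorem: tangent² + 9² = 15²
tangent² = 225 - 81 = 144
tangent = 12

12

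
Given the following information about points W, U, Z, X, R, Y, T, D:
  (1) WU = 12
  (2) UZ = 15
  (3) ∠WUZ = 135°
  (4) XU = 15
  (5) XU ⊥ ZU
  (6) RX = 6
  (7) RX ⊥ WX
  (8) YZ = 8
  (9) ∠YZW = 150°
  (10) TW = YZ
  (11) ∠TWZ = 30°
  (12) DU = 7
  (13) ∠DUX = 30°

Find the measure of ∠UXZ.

Step 1: By the law of cosines on triangle XUZ: XZ² = 15² + 15² − 2·15·15·cos(90°) = 450, so XZ = 15·√2.
Step 2: By the inverse law of cosines on triangle UXZ: cos(∠UXZ) = (15² + (15·√2)² − 15²) / (2·15·15·√2) = 450/636.4 = 0.7071, so ∠UXZ = 45°.

Therefore, the measure of angle ∠UXZ = 45°.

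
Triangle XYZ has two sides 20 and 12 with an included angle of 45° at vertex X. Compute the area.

Area = (1/2) * XY * XZ * sin(X)
Area = (1/2) * 20 * 12 * sin(45°)
Area = (1/2) * 20 * 12 * sqrt(2)/2
Area = 60*sqrt(2)

60*sqrt(2)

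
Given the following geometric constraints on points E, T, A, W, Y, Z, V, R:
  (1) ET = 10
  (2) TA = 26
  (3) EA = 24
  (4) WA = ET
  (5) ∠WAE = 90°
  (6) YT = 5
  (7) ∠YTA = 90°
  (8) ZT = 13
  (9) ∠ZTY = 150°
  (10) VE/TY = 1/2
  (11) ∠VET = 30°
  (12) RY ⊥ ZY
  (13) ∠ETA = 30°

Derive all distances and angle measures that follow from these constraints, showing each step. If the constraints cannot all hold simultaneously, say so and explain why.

These constraints are not satisfiable: (1), (2) and (3) fix all three sides of triangle ETA, so by the law of cosines cos(∠ETA) = (10² + 26² − 24²) / (2·10·26) = 0.3846, i.e. ∠ETA ≈ 67.38°, which contradicts (13) ∠ETA = 30°. No planar figure meets all of them, so nothing further can be derived.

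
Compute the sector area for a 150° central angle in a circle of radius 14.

Sector area = πr² × θ/360
= π × 14² × 5/12
= π × 196 × 5/12
= 245*pi/3

245*pi/3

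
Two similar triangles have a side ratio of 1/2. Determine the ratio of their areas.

Area ratio = (side ratio)^2 = (1/2)^2 = 1:4.

1:4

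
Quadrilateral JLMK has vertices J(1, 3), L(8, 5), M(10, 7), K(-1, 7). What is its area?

Shoelace: sum of cross terms = 54, Area = (1/2)|54| = 27

27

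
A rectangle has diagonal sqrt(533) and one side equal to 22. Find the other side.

Using the Pythagorean theorem: d^2 = a^2 + b^2
b^2 = d^2 - a^2
b^2 = 533 - 484
b^2 = 49
b = sqrt(49) = 7

7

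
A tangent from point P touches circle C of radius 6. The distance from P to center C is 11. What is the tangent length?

The tangent, radius, and line from the external point to the center form a right triangle.
The right angle is where the tangent meets the radius.
By the Pythagorean theorem: tangent² + 6² = 11²
tangent² = 121 - 36 = 85
tangent = sqrt(85)

sqrt(85)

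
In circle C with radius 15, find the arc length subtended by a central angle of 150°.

The full circumference is 2πr = 2π(15) = 30*pi.
The arc spans 150° out of 360°, which is a fraction of 5/12.
Arc length = 30*pi × 5/12 = 25*pi/2.

25*pi/2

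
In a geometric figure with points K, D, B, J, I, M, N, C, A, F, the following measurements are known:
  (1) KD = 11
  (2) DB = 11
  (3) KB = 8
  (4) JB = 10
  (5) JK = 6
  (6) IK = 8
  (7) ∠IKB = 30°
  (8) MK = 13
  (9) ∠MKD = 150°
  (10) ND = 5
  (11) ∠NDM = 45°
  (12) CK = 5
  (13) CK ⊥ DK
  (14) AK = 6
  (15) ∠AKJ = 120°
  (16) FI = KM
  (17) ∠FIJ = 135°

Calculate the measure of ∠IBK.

Step 1: By the law of cosines on triangle BKI: BI² = 8² + 8² − 2·8·8·cos(30°) = 17.15, so BI ≈ 4.14.
Step 2: By the inverse law of cosines on triangle IBK: cos(∠IBK) = (4.14² + 8² − 8²) / (2·4.14·8) = 17.15/66.26 = 0.2588, so ∠IBK = 75°.

Therefore, the measure of angle ∠IBK = 75°.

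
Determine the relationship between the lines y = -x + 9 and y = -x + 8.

Slope of line 1: m1 = -1
Slope of line 2: m2 = -1
m1 = m2, so the lines are parallel.

Parallel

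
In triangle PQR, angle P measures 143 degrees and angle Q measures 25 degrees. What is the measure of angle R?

The interior angles sum to 180°: angle R = 180 - 143 - 25 = 12°.
The triangle is obtuse (angles 143°, 25°, 12°).

12 degrees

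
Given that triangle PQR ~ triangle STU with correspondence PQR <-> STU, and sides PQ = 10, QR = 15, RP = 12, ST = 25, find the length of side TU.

k = 25/10 = 5/2. TU = 5/2 * 15 = 75/2.

75/2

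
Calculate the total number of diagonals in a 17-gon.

Total line segments between 17 vertices = C(17,2) = 136.
Subtract the 17 sides: 136 - 17 = 119 diagonals.

119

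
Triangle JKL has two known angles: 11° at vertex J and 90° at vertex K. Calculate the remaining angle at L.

angle L = 180 - 11 - 90 = 79 degrees.

79 degrees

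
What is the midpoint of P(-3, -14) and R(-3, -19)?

M = ((x₁ + x₂)/2, (y₁ + y₂)/2)
= ((-3 + -3)/2, (-14 + -19)/2)
= (-6/2, -33/2) = (-3, -33/2)

(-3, -33/2)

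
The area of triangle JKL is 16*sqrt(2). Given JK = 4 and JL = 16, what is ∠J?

From the SAS area formula Area = (1/2)ab sin(C), rearranging gives sin(C) = 2*Area/(ab).
sin(C) = 2 * 16*sqrt(2) / (64) = sqrt(2)/2.
Therefore C = arcsin(sqrt(2)/2) = 45°.
Since sin(180° - C) = sin(C), the obtuse angle 135° gives the same area, so C = 45° or C = 135°.

45° or 135°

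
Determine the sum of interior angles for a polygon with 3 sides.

The sum of interior angles of an n-sided polygon is (n - 2) * 180.
For n = 3: (3 - 2) * 180 = 1 * 180 = 180 degrees.

180 degrees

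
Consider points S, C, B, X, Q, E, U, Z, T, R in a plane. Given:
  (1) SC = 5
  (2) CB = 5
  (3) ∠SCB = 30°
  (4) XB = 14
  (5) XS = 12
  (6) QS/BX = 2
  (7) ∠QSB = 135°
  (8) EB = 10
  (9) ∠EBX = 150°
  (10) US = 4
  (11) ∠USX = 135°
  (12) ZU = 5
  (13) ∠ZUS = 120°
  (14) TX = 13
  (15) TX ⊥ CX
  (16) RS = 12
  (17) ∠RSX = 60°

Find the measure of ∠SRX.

Step 1: By the law of cosines on triangle RSX: RX² = 12² + 12² − 2·12·12·cos(60°) = 144, so RX = 12.
Step 2: By the inverse law of cosines on triangle SRX: cos(∠SRX) = (12² + 12² − 12²) / (2·12·12) = 144/288 = 0.5, so ∠SRX = 60°.

Therefore, the measure of angle ∠SRX = 60°.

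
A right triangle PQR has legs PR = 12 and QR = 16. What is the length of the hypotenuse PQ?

In a right triangle, the square of the hypotenuse equals the sum of the squares of the two legs.
The legs are 12 and 16, so the hypotenuse = sqrt(144 + 256) = sqrt(400) = 20.

20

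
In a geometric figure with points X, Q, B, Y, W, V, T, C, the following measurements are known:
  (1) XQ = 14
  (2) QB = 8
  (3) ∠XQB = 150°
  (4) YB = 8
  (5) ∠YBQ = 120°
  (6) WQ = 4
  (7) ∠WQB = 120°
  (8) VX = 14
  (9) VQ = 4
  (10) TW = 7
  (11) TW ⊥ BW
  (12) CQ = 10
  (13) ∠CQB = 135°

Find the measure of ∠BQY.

Step 1: By the law of cosines on triangle QBY: QY² = 8² + 8² − 2·8·8·cos(120°) = 192, so QY = 8·√3.
Step 2: By the inverse law of cosines on triangle BQY: cos(∠BQY) = (8² + (8·√3)² − 8²) / (2·8·8·√3) = 192/221.7 = 0.866, so ∠BQY = 30°.

Therefore, the measure of angle ∠BQY = 30°.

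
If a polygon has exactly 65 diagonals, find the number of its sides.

Using d = n(n - 3)/2, we solve 65 = n(n - 3)/2.
So n(n - 3) = 130.
Testing n = 13: 13 * 10 = 130 = 130. Correct.
The polygon has 13 sides.

13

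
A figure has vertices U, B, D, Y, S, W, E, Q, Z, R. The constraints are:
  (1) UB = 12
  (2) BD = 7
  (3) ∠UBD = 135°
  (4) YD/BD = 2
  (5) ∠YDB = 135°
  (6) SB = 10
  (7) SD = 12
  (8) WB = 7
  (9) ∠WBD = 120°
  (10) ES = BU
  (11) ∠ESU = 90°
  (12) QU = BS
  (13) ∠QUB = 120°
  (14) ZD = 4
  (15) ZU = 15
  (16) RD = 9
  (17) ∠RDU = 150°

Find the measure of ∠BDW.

Step 1: By the law of cosines on triangle DBW: DW² = 7² + 7² − 2·7·7·cos(120°) = 147, so DW = 7·√3.
Step 2: By the inverse law of cosines on triangle BDW: cos(∠BDW) = (7² + (7·√3)² − 7²) / (2·7·7·√3) = 147/169.74 = 0.866, so ∠BDW = 30°.

Therefore, the measure of angle ∠BDW = 30°.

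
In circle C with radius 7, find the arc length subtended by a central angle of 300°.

Arc length = 2π(7)(5/6) = 35*pi/3

35*pi/3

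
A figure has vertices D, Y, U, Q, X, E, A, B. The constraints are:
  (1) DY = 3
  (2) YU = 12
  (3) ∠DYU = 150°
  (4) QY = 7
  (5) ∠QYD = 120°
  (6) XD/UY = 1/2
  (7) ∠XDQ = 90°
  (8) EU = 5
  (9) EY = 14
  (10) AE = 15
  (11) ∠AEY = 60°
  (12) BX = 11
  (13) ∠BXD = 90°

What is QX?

From the given relations: XD = 1/2·UY = 1/2·12 = 6.
Step 1: By the law of cosines on triangle DYQ: DQ² = 3² + 7² − 2·3·7·cos(120°) = 79, so DQ = √79.
Step 2: By the law of cosines on triangle QDX: QX² = √79² + 6² − 2·√79·6·cos(90°) = 115, so QX = √115.

Therefore, the length of QX = √115.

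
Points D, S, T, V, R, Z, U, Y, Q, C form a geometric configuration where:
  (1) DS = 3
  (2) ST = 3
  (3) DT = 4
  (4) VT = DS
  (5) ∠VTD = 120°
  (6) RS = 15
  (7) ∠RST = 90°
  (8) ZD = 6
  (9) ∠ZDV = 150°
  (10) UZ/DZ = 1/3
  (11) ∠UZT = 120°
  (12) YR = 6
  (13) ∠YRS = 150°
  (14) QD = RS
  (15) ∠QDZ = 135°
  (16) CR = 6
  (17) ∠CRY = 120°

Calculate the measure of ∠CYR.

Step 1: By the law of cosines on triangle YRC: YC² = 6² + 6² − 2·6·6·cos(120°) = 108, so YC = 6·√3.
Step 2: By the inverse law of cosines on triangle CYR: cos(∠CYR) = ((6·√3)² + 6² − 6²) / (2·6·√3·6) = 108/124.71 = 0.866, so ∠CYR = 30°.

Therefore, the measure of angle ∠CYR = 30°.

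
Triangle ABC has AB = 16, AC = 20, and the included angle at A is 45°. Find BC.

Law of cosines: BC^2 = 16^2 + 20^2 - 2(16)(20)cos(45°) = 656 - 320*sqrt(2), so BC = 4*sqrt(41 - 20*sqrt(2)).

4*sqrt(41 - 20*sqrt(2))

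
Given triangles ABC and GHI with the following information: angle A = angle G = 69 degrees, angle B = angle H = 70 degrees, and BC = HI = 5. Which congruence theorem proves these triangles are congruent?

The given information matches AAS: Two pairs of corresponding angles and a non-included side are equal (Angle-Angle-Side).

AAS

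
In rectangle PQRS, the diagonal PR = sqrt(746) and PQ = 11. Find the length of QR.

b = sqrt(d^2 - a^2) = sqrt(746 - 121) = sqrt(625) = 25

25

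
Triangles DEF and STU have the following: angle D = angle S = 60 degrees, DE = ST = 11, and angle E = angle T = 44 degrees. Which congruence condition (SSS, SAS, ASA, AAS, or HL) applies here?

The given information matches ASA: Two pairs of corresponding angles and the included side are equal (Angle-Side-Angle).

ASA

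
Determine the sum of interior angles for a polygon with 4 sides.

The sum of interior angles of an n-sided polygon is (n - 2) * 180.
For n = 4: (4 - 2) * 180 = 2 * 180 = 360 degrees.

360 degrees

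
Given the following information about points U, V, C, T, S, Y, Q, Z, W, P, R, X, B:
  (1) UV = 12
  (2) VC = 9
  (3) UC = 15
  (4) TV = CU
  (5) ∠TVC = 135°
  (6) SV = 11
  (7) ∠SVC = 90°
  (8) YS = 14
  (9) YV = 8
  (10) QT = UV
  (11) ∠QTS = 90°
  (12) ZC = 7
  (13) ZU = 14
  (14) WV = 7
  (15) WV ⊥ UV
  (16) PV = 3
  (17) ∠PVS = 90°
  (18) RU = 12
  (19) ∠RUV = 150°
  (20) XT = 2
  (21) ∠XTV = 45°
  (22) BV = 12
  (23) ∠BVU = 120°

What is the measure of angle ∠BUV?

Step 1: By the law of cosines on triangle UVB: UB² = 12² + 12² − 2·12·12·cos(120°) = 432, so UB = 12·√3.
Step 2: By the inverse law of cosines on triangle BUV: cos(∠BUV) = ((12·√3)² + 12² − 12²) / (2·12·√3·12) = 432/498.83 = 0.866, so ∠BUV = 30°.

Therefore, the measure of angle ∠BUV = 30°.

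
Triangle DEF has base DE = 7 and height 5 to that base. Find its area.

Area = (1/2)(7)(5) = 35/2

35/2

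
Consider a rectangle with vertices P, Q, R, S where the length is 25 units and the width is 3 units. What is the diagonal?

A rectangle's diagonal splits it into two right triangles, with the diagonal as the hypotenuse.
By the Pythagorean theorem, d^2 = 25^2 + 3^2 = 634.
Therefore d = sqrt(634).

sqrt(634)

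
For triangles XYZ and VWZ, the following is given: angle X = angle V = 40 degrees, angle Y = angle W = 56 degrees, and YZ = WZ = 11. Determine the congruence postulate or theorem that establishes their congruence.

The given information provides:
angle X = angle V = 40 degrees, angle Y = angle W = 56 degrees, and YZ = WZ = 11
This matches the AAS congruence theorem.
Two pairs of corresponding angles and a non-included side are equal (Angle-Angle-Side).

AAS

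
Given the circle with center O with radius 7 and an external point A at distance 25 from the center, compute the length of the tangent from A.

The tangent, radius, and line from the external point to the center form a right triangle.
The right angle is where the tangent meets the radius.
By the Pythagorean theorem: tangent² + 7² = 25²
tangent² = 625 - 49 = 576
tangent = 24

24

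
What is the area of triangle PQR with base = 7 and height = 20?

Area = (1/2) * base * height
Area = (1/2) * 7 * 20
Area = 70

70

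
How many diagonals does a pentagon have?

Total line segments between 5 vertices = C(5,2) = 10.
Subtract the 5 sides: 10 - 5 = 5 diagonals.

5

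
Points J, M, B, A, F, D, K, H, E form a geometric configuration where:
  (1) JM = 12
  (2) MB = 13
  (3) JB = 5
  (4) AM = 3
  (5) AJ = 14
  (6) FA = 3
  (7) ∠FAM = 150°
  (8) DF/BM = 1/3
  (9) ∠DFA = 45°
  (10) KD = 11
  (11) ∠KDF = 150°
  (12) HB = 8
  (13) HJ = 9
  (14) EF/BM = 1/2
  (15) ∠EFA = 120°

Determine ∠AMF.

Step 1: By the law of cosines on triangle MAF: MF² = 3² + 3² − 2·3·3·cos(150°) = 33.59, so MF ≈ 5.8.
Step 2: By the inverse law of cosines on triangle AMF: cos(∠AMF) = (3² + 5.8² − 3²) / (2·3·5.8) = 33.59/34.77 = 0.9659, so ∠AMF = 15°.

Therefore, the measure of angle ∠AMF = 15°.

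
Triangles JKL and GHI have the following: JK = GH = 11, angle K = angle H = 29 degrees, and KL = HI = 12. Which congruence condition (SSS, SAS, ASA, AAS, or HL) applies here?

The given information matches SAS: Two pairs of corresponding sides and the included angle are equal (Side-Angle-Side).

SAS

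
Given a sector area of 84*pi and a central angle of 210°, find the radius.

r² = 360 × 84*pi / (π × 210) = 144, so r = 12.

12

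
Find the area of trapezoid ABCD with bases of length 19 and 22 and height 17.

Area of a trapezoid = (base1 + base2) * height / 2
Area = (19 + 22) * 17 / 2
Area = 41 * 17 / 2
Area = 697 / 2
Area = 697/2

697/2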